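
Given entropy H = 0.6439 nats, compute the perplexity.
1.9039

Perplexity is e^H (or exp(H) for natural log).

H = 0.6439 nats
Perplexity = e^0.6439 = 1.9039

Interpretation: The model's uncertainty is equivalent to choosing uniformly among 1.9 options.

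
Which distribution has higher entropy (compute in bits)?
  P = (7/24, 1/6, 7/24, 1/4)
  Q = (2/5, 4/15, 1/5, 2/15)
P

Computing entropies in bits:
H(P) = 1.9678
H(Q) = 1.8892

Distribution P has higher entropy.

Intuition: The distribution closer to uniform (more spread out) has higher entropy.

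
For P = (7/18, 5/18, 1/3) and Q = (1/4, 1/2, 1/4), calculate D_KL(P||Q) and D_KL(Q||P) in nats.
D_KL(P||Q) = 0.1044, D_KL(Q||P) = 0.1115

KL divergence is not symmetric: D_KL(P||Q) ≠ D_KL(Q||P) in general.

D_KL(P||Q) = 0.1044 nats
D_KL(Q||P) = 0.1115 nats

No, they are not equal!

This asymmetry is why KL divergence is not a true distance metric.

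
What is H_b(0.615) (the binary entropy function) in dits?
0.2894 dits

The binary entropy function is:
H(p) = -p log(p) - (1-p) log(1-p)

H(0.615) = -0.615 × log_10(0.615) - 0.385 × log_10(0.385)
H(0.615) = 0.2894 dits

Note: Binary entropy is maximized at p=0.5 (H=1 bit) and minimized at p=0 or p=1 (H=0).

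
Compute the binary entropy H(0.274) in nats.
0.5872 nats

The binary entropy function is:
H(p) = -p log(p) - (1-p) log(1-p)

H(0.274) = -0.274 × log_e(0.274) - 0.726 × log_e(0.726)
H(0.274) = 0.5872 nats

Note: Binary entropy is maximized at p=0.5 (H=1 bit) and minimized at p=0 or p=1 (H=0).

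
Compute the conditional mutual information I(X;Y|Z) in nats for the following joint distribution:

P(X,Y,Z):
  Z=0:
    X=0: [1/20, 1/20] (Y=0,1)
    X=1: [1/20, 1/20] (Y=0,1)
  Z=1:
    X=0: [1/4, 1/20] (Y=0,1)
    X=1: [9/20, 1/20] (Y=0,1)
0.0037 nats

Conditional mutual information: I(X;Y|Z) = H(X|Z) + H(Y|Z) - H(X,Y|Z)

H(Z) = 0.5004
H(X,Z) = 1.1683 → H(X|Z) = 0.6679
H(Y,Z) = 0.9404 → H(Y|Z) = 0.4400
H(X,Y,Z) = 1.6046 → H(X,Y|Z) = 1.1042

I(X;Y|Z) = 0.6679 + 0.4400 - 1.1042 = 0.0037 nats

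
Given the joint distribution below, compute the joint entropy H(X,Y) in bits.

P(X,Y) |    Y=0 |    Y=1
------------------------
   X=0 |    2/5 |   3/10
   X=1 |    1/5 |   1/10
1.8464 bits

Joint entropy is H(X,Y) = -Σ_{x,y} p(x,y) log p(x,y).

Summing over all non-zero entries:
H(X,Y) = -[2/5·log_2(2/5) + 3/10·log_2(3/10) + 1/5·log_2(1/5) + 1/10·log_2(1/10)]
H(X,Y) = 1.8464 bits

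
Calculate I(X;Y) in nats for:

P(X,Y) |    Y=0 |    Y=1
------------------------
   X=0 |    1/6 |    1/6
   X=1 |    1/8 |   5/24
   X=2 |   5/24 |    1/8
0.0211 nats

Mutual information: I(X;Y) = H(X) + H(Y) - H(X,Y)

Marginals:
P(X) = (1/3, 1/3, 1/3), H(X) = 1.0986 nats
P(Y) = (1/2, 1/2), H(Y) = 0.6931 nats

Joint entropy: H(X,Y) = 1.7707 nats

I(X;Y) = 1.0986 + 0.6931 - 1.7707 = 0.0211 nats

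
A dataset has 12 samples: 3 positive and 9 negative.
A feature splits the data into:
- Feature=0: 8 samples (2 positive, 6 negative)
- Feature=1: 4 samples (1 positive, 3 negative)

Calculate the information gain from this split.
0.0000 bits

Information Gain = H(Y) - H(Y|Feature)

Before split:
P(positive) = 3/12 = 0.2500
H(Y) = 0.8113 bits

After split:
Feature=0: H = 0.8113 bits (weight = 8/12)
Feature=1: H = 0.8113 bits (weight = 4/12)
H(Y|Feature) = (8/12)×0.8113 + (4/12)×0.8113 = 0.8113 bits

Information Gain = 0.8113 - 0.8113 = 0.0000 bits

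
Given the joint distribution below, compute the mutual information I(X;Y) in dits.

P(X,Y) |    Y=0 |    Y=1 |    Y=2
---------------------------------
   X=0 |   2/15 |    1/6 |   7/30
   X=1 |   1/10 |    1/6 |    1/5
0.0006 dits

Mutual information: I(X;Y) = H(X) + H(Y) - H(X,Y)

Marginals:
P(X) = (8/15, 7/15), H(X) = 0.3001 dits
P(Y) = (7/30, 1/3, 13/30), H(Y) = 0.4639 dits

Joint entropy: H(X,Y) = 0.7633 dits

I(X;Y) = 0.3001 + 0.4639 - 0.7633 = 0.0006 dits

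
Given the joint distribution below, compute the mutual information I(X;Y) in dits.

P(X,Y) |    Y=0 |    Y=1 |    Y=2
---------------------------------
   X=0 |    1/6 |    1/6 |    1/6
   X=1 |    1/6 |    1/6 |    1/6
0.0000 dits

Mutual information: I(X;Y) = H(X) + H(Y) - H(X,Y)

Marginals:
P(X) = (1/2, 1/2), H(X) = 0.3010 dits
P(Y) = (1/3, 1/3, 1/3), H(Y) = 0.4771 dits

Joint entropy: H(X,Y) = 0.7782 dits

I(X;Y) = 0.3010 + 0.4771 - 0.7782 = 0.0000 dits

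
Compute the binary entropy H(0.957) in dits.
0.0770 dits

The binary entropy function is:
H(p) = -p log(p) - (1-p) log(1-p)

H(0.957) = -0.957 × log_10(0.957) - 0.043 × log_10(0.043)
H(0.957) = 0.0770 dits

Note: Binary entropy is maximized at p=0.5 (H=1 bit) and minimized at p=0 or p=1 (H=0).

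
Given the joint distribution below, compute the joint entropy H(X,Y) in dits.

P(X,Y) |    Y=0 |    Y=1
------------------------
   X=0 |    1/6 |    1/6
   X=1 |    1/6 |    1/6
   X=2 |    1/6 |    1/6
0.7782 dits

Joint entropy is H(X,Y) = -Σ_{x,y} p(x,y) log p(x,y).

Summing over all non-zero entries:
H(X,Y) = -[1/6·log_10(1/6) + 1/6·log_10(1/6) + 1/6·log_10(1/6) + 1/6·log_10(1/6) + 1/6·log_10(1/6) + 1/6·log_10(1/6)]
H(X,Y) = 0.7782 dits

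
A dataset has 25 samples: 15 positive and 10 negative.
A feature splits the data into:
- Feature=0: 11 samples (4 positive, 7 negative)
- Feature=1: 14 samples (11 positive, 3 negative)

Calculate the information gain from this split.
0.1351 bits

Information Gain = H(Y) - H(Y|Feature)

Before split:
P(positive) = 15/25 = 0.6000
H(Y) = 0.9710 bits

After split:
Feature=0: H = 0.9457 bits (weight = 11/25)
Feature=1: H = 0.7496 bits (weight = 14/25)
H(Y|Feature) = (11/25)×0.9457 + (14/25)×0.7496 = 0.8359 bits

Information Gain = 0.9710 - 0.8359 = 0.1351 bits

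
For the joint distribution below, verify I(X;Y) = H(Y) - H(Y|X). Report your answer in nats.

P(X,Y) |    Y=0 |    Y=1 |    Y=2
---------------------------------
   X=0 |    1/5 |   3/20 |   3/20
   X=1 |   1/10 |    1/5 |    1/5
I(X;Y) = 0.0242 nats

Mutual information has multiple equivalent forms:
- I(X;Y) = H(X) - H(X|Y)
- I(X;Y) = H(Y) - H(Y|X)
- I(X;Y) = H(X) + H(Y) - H(X,Y)

Computing all quantities:
H(X) = 0.6931, H(Y) = 1.0961, H(X,Y) = 1.7651
H(X|Y) = 0.6690, H(Y|X) = 1.0719

Verification:
H(X) - H(X|Y) = 0.6931 - 0.6690 = 0.0242
H(Y) - H(Y|X) = 1.0961 - 1.0719 = 0.0242
H(X) + H(Y) - H(X,Y) = 0.6931 + 1.0961 - 1.7651 = 0.0242

All forms give I(X;Y) = 0.0242 nats. ✓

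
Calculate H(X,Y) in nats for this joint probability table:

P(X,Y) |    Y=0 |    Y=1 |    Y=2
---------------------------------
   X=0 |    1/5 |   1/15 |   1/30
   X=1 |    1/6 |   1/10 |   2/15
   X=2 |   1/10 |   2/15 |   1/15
2.0928 nats

Joint entropy is H(X,Y) = -Σ_{x,y} p(x,y) log p(x,y).

Summing over all non-zero entries:
H(X,Y) = -[1/5·log_e(1/5) + 1/15·log_e(1/15) + 1/30·log_e(1/30) + 1/6·log_e(1/6) + 1/10·log_e(1/10) + 2/15·log_e(2/15) + 1/10·log_e(1/10) + 2/15·log_e(2/15) + 1/15·log_e(1/15)]
H(X,Y) = 2.0928 nats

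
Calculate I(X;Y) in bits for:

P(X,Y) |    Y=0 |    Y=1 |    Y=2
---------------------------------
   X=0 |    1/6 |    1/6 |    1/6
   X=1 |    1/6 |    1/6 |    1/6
0.0000 bits

Mutual information: I(X;Y) = H(X) + H(Y) - H(X,Y)

Marginals:
P(X) = (1/2, 1/2), H(X) = 1.0000 bits
P(Y) = (1/3, 1/3, 1/3), H(Y) = 1.5850 bits

Joint entropy: H(X,Y) = 2.5850 bits

I(X;Y) = 1.0000 + 1.5850 - 2.5850 = 0.0000 bits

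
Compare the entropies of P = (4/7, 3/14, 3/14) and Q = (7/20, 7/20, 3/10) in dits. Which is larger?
Q

Computing entropies in dits:
H(P) = 0.4256
H(Q) = 0.4760

Distribution Q has higher entropy.

Intuition: The distribution closer to uniform (more spread out) has higher entropy.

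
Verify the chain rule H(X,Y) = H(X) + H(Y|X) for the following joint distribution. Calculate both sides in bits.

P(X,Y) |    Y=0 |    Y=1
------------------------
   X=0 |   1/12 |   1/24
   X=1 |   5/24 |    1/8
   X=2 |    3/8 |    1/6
H(X,Y) = 2.2977, H(X) = 1.3824, H(Y|X) = 0.9153 (all in bits)

Chain rule: H(X,Y) = H(X) + H(Y|X)

Left side — joint entropy directly:
H(X,Y) = -Σ p(x,y) log p(x,y) = 2.2977 bits

Right side — compute H(Y|X) from the conditional distributions:
P(X) = (1/8, 1/3, 13/24), so H(X) = 1.3824 bits
H(Y|X) = Σ_x P(X=x) · H(Y|X=x):
  P(Y|X=0) = (2/3, 1/3), H(Y|X=0) = 0.9183, weight P(X=0) = 1/8
  P(Y|X=1) = (5/8, 3/8), H(Y|X=1) = 0.9544, weight P(X=1) = 1/3
  P(Y|X=2) = (9/13, 4/13), H(Y|X=2) = 0.8905, weight P(X=2) = 13/24
H(Y|X) = 0.9153 bits

H(X) + H(Y|X) = 1.3824 + 0.9153 = 2.2977 bits

Both sides equal 2.2977 bits. ✓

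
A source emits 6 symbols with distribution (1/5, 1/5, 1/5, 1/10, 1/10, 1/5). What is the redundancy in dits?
0.0190 dits

Redundancy measures how far a source is from maximum entropy:
R = H_max - H(X)

Maximum entropy for 6 symbols: H_max = log_10(6) = 0.7782 dits
Actual entropy: H(X) = 0.7592 dits
Redundancy: R = 0.7782 - 0.7592 = 0.0190 dits

This redundancy represents potential for compression: the source could be compressed by 0.0190 dits per symbol.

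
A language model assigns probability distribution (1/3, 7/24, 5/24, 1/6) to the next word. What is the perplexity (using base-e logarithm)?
3.8613

Perplexity is e^H (or exp(H) for natural log).

First, H = -Σ p log p = 1.3510 nats
Perplexity = e^1.3510 = 3.8613

Interpretation: The model's uncertainty is equivalent to choosing uniformly among 3.9 options.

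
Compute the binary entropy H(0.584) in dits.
0.2949 dits

The binary entropy function is:
H(p) = -p log(p) - (1-p) log(1-p)

H(0.584) = -0.584 × log_10(0.584) - 0.416 × log_10(0.416)
H(0.584) = 0.2949 dits

Note: Binary entropy is maximized at p=0.5 (H=1 bit) and minimized at p=0 or p=1 (H=0).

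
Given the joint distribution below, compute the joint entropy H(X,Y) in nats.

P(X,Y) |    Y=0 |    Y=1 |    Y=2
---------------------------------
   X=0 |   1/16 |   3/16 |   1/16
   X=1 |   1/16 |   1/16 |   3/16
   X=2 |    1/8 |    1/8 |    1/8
2.1007 nats

Joint entropy is H(X,Y) = -Σ_{x,y} p(x,y) log p(x,y).

Summing over all non-zero entries:
H(X,Y) = -[1/16·log_e(1/16) + 3/16·log_e(3/16) + 1/16·log_e(1/16) + 1/16·log_e(1/16) + 1/16·log_e(1/16) + 3/16·log_e(3/16) + 1/8·log_e(1/8) + 1/8·log_e(1/8) + 1/8·log_e(1/8)]
H(X,Y) = 2.1007 nats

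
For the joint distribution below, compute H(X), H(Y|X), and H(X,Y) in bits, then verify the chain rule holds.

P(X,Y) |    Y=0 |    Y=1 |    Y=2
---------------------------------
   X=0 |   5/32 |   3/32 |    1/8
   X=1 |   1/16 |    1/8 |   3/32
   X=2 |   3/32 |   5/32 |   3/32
H(X,Y) = 3.1175, H(X) = 1.5749, H(Y|X) = 1.5426 (all in bits)

Chain rule: H(X,Y) = H(X) + H(Y|X)

Left side — joint entropy directly:
H(X,Y) = -Σ p(x,y) log p(x,y) = 3.1175 bits

Right side — compute H(Y|X) from the conditional distributions:
P(X) = (3/8, 9/32, 11/32), so H(X) = 1.5749 bits
H(Y|X) = Σ_x P(X=x) · H(Y|X=x):
  P(Y|X=0) = (5/12, 1/4, 1/3), H(Y|X=0) = 1.5546, weight P(X=0) = 3/8
  P(Y|X=1) = (2/9, 4/9, 1/3), H(Y|X=1) = 1.5305, weight P(X=1) = 9/32
  P(Y|X=2) = (3/11, 5/11, 3/11), H(Y|X=2) = 1.5395, weight P(X=2) = 11/32
H(Y|X) = 1.5426 bits

H(X) + H(Y|X) = 1.5749 + 1.5426 = 3.1175 bits

Both sides equal 3.1175 bits. ✓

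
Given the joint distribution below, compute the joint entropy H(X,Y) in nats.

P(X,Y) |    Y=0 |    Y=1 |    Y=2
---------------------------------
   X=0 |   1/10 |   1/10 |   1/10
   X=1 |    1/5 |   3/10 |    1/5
1.6957 nats

Joint entropy is H(X,Y) = -Σ_{x,y} p(x,y) log p(x,y).

Summing over all non-zero entries:
H(X,Y) = -[1/10·log_e(1/10) + 1/10·log_e(1/10) + 1/10·log_e(1/10) + 1/5·log_e(1/5) + 3/10·log_e(3/10) + 1/5·log_e(1/5)]
H(X,Y) = 1.6957 nats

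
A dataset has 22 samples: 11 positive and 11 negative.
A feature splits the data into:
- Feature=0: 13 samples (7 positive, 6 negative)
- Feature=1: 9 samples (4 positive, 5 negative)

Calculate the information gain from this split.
0.0062 bits

Information Gain = H(Y) - H(Y|Feature)

Before split:
P(positive) = 11/22 = 0.5000
H(Y) = 1.0000 bits

After split:
Feature=0: H = 0.9957 bits (weight = 13/22)
Feature=1: H = 0.9911 bits (weight = 9/22)
H(Y|Feature) = (13/22)×0.9957 + (9/22)×0.9911 = 0.9938 bits

Information Gain = 1.0000 - 0.9938 = 0.0062 bits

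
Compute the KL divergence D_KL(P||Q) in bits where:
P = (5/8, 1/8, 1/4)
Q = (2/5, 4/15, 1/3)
0.1620 bits

KL divergence: D_KL(P||Q) = Σ p(x) log(p(x)/q(x))

Computing term by term:
  x=0: 5/8 × log_2[(5/8)/(2/5)] = 5/8 × 0.6439 = 0.4024
  x=1: 1/8 × log_2[(1/8)/(4/15)] = 1/8 × -1.0931 = -0.1366
  x=2: 1/4 × log_2[(1/4)/(1/3)] = 1/4 × -0.4150 = -0.1038

D_KL(P||Q) = 0.1620 bits

Note: KL divergence is always non-negative and equals 0 iff P = Q.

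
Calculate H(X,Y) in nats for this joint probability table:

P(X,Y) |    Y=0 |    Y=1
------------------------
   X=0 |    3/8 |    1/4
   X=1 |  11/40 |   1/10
1.2997 nats

Joint entropy is H(X,Y) = -Σ_{x,y} p(x,y) log p(x,y).

Summing over all non-zero entries:
H(X,Y) = -[3/8·log_e(3/8) + 1/4·log_e(1/4) + 11/40·log_e(11/40) + 1/10·log_e(1/10)]
H(X,Y) = 1.2997 nats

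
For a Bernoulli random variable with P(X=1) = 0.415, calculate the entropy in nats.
0.6786 nats

The binary entropy function is:
H(p) = -p log(p) - (1-p) log(1-p)

H(0.415) = -0.415 × log_e(0.415) - 0.585 × log_e(0.585)
H(0.415) = 0.6786 nats

Note: Binary entropy is maximized at p=0.5 (H=1 bit) and minimized at p=0 or p=1 (H=0).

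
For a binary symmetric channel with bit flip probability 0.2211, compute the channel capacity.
0.2378 bits

For a binary symmetric channel (BSC) with error probability p:
Capacity C = 1 - H(p) bits per symbol

where H(p) = -p log₂(p) - (1-p) log₂(1-p) is the binary entropy function.

H(0.2211) = 0.7622 bits
C = 1 - 0.7622 = 0.2378 bits per symbol

This means we can reliably transmit up to 0.2378 bits of information per channel use.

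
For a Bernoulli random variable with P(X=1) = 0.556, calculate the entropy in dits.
0.2983 dits

The binary entropy function is:
H(p) = -p log(p) - (1-p) log(1-p)

H(0.556) = -0.556 × log_10(0.556) - 0.444 × log_10(0.444)
H(0.556) = 0.2983 dits

Note: Binary entropy is maximized at p=0.5 (H=1 bit) and minimized at p=0 or p=1 (H=0).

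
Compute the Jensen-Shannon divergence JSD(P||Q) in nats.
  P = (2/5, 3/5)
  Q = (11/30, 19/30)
0.0006 nats

Jensen-Shannon divergence is:
JSD(P||Q) = 0.5 × D_KL(P||M) + 0.5 × D_KL(Q||M)
where M = 0.5 × (P + Q) is the mixture distribution.

M = 0.5 × (2/5, 3/5) + 0.5 × (11/30, 19/30) = (0.383333, 0.616667)

D_KL(P||M) = 0.0006 nats
D_KL(Q||M) = 0.0006 nats

JSD(P||Q) = 0.5 × 0.0006 + 0.5 × 0.0006 = 0.0006 nats

Unlike KL divergence, JSD is symmetric and bounded: 0 ≤ JSD ≤ log(2).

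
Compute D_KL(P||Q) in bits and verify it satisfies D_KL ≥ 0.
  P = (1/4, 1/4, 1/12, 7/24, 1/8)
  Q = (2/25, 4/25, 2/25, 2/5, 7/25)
0.2985 bits

KL divergence satisfies the Gibbs inequality: D_KL(P||Q) ≥ 0 for all distributions P, Q.

D_KL(P||Q) = Σ p(x) log(p(x)/q(x))
Term by term:
  x=0: 1/4 × log_2[(1/4)/(2/25)] = 0.4110
  x=1: 1/4 × log_2[(1/4)/(4/25)] = 0.1610
  x=2: 1/12 × log_2[(1/12)/(2/25)] = 0.0049
  x=3: 7/24 × log_2[(7/24)/(2/5)] = -0.1329
  x=4: 1/8 × log_2[(1/8)/(7/25)] = -0.1454
D_KL(P||Q) = 0.2985 bits

D_KL(P||Q) = 0.2985 ≥ 0 ✓

This non-negativity is a fundamental property: relative entropy cannot be negative because it measures how different Q is from P.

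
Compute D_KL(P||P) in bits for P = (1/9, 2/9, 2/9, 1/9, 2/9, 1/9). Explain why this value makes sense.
0.0000 bits

KL divergence satisfies the Gibbs inequality: D_KL(P||Q) ≥ 0 for all distributions P, Q.

D_KL(P||Q) = Σ p(x) log(p(x)/q(x))
Each term is p(x) × log_2(p(x)/p(x)) = p(x) × log_2(1) = 0, so the sum is 0.
D_KL(P||Q) = 0.0000 bits

When P = Q, the KL divergence is exactly 0, as there is no 'divergence' between identical distributions.

This non-negativity is a fundamental property: relative entropy cannot be negative because it measures how different Q is from P.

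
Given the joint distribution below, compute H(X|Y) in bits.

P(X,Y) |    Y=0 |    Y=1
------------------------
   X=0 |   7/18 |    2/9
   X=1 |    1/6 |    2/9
0.9341 bits

Using the chain rule: H(X|Y) = H(X,Y) - H(Y)

First, compute H(X,Y) = 1.9251 bits

Marginal P(Y) = (5/9, 4/9)
H(Y) = 0.9911 bits

H(X|Y) = H(X,Y) - H(Y) = 1.9251 - 0.9911 = 0.9341 bits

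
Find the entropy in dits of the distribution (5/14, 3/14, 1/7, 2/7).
0.5792 dits

Shannon entropy is H(X) = -Σ p(x) log p(x).

For P = (5/14, 3/14, 1/7, 2/7):
H = -5/14 × log_10(5/14) -3/14 × log_10(3/14) -1/7 × log_10(1/7) -2/7 × log_10(2/7)
H = 0.5792 dits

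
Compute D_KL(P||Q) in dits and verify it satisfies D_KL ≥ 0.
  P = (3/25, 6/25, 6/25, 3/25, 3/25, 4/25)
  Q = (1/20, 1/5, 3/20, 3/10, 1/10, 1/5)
0.0599 dits

KL divergence satisfies the Gibbs inequality: D_KL(P||Q) ≥ 0 for all distributions P, Q.

D_KL(P||Q) = Σ p(x) log(p(x)/q(x))
Term by term:
  x=0: 3/25 × log_10[(3/25)/(1/20)] = 0.0456
  x=1: 6/25 × log_10[(6/25)/(1/5)] = 0.0190
  x=2: 6/25 × log_10[(6/25)/(3/20)] = 0.0490
  x=3: 3/25 × log_10[(3/25)/(3/10)] = -0.0478
  x=4: 3/25 × log_10[(3/25)/(1/10)] = 0.0095
  x=5: 4/25 × log_10[(4/25)/(1/5)] = -0.0155
D_KL(P||Q) = 0.0599 dits

D_KL(P||Q) = 0.0599 ≥ 0 ✓

This non-negativity is a fundamental property: relative entropy cannot be negative because it measures how different Q is from P.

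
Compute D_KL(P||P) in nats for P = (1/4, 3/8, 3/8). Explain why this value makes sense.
0.0000 nats

KL divergence satisfies the Gibbs inequality: D_KL(P||Q) ≥ 0 for all distributions P, Q.

D_KL(P||Q) = Σ p(x) log(p(x)/q(x))
Each term is p(x) × log_e(p(x)/p(x)) = p(x) × log_e(1) = 0, so the sum is 0.
D_KL(P||Q) = 0.0000 nats

When P = Q, the KL divergence is exactly 0, as there is no 'divergence' between identical distributions.

This non-negativity is a fundamental property: relative entropy cannot be negative because it measures how different Q is from P.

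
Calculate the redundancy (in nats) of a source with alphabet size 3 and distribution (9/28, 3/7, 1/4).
0.0241 nats

Redundancy measures how far a source is from maximum entropy:
R = H_max - H(X)

Maximum entropy for 3 symbols: H_max = log_e(3) = 1.0986 nats
Actual entropy: H(X) = 1.0745 nats
Redundancy: R = 1.0986 - 1.0745 = 0.0241 nats

This redundancy represents potential for compression: the source could be compressed by 0.0241 nats per symbol.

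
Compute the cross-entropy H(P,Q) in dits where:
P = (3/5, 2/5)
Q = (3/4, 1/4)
0.3158 dits

Cross-entropy: H(P,Q) = -Σ p(x) log q(x)

Alternatively: H(P,Q) = H(P) + D_KL(P||Q)
H(P) = 0.2923 dits
D_KL(P||Q) = 0.0235 dits

H(P,Q) = 0.2923 + 0.0235 = 0.3158 dits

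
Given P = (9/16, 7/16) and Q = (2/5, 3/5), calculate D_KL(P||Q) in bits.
0.0773 bits

KL divergence: D_KL(P||Q) = Σ p(x) log(p(x)/q(x))

Computing term by term:
  x=0: 9/16 × log_2[(9/16)/(2/5)] = 9/16 × 0.4919 = 0.2767
  x=1: 7/16 × log_2[(7/16)/(3/5)] = 7/16 × -0.4557 = -0.1994

D_KL(P||Q) = 0.0773 bits

Note: KL divergence is always non-negative and equals 0 iff P = Q.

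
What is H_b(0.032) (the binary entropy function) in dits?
0.0615 dits

The binary entropy function is:
H(p) = -p log(p) - (1-p) log(1-p)

H(0.032) = -0.032 × log_10(0.032) - 0.968 × log_10(0.968)
H(0.032) = 0.0615 dits

Note: Binary entropy is maximized at p=0.5 (H=1 bit) and minimized at p=0 or p=1 (H=0).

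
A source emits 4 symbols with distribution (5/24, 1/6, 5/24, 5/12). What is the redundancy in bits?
0.1000 bits

Redundancy measures how far a source is from maximum entropy:
R = H_max - H(X)

Maximum entropy for 4 symbols: H_max = log_2(4) = 2.0000 bits
Actual entropy: H(X) = 1.9000 bits
Redundancy: R = 2.0000 - 1.9000 = 0.1000 bits

This redundancy represents potential for compression: the source could be compressed by 0.1000 bits per symbol.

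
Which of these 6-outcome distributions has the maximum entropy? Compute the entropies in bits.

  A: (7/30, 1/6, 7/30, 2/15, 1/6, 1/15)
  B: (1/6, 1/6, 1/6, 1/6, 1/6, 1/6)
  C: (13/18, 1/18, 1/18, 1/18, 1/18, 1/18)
B

For a discrete distribution over n outcomes, entropy is maximized by the uniform distribution.

Computing entropies:
H(A) = 2.4895 bits
H(B) = 2.5850 bits
H(C) = 1.4974 bits

The uniform distribution (where all probabilities equal 1/6) achieves the maximum entropy of log_2(6) = 2.5850 bits.

Distribution B has the highest entropy.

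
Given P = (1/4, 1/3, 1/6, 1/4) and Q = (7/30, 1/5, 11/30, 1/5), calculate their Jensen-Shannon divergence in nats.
0.0292 nats

Jensen-Shannon divergence is:
JSD(P||Q) = 0.5 × D_KL(P||M) + 0.5 × D_KL(Q||M)
where M = 0.5 × (P + Q) is the mixture distribution.

M = 0.5 × (1/4, 1/3, 1/6, 1/4) + 0.5 × (7/30, 1/5, 11/30, 1/5) = (0.241667, 4/15, 4/15, 9/40)

D_KL(P||M) = 0.0309 nats
D_KL(Q||M) = 0.0275 nats

JSD(P||Q) = 0.5 × 0.0309 + 0.5 × 0.0275 = 0.0292 nats

Unlike KL divergence, JSD is symmetric and bounded: 0 ≤ JSD ≤ log(2).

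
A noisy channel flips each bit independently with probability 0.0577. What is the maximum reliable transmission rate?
0.6818 bits

For a binary symmetric channel (BSC) with error probability p:
Capacity C = 1 - H(p) bits per symbol

where H(p) = -p log₂(p) - (1-p) log₂(1-p) is the binary entropy function.

H(0.0577) = 0.3182 bits
C = 1 - 0.3182 = 0.6818 bits per symbol

This means we can reliably transmit up to 0.6818 bits of information per channel use.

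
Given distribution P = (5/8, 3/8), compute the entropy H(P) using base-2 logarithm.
0.9544 bits

Shannon entropy is H(X) = -Σ p(x) log p(x).

For P = (5/8, 3/8):
H = -5/8 × log_2(5/8) -3/8 × log_2(3/8)
H = 0.9544 bits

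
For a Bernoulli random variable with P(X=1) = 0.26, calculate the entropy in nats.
0.5731 nats

The binary entropy function is:
H(p) = -p log(p) - (1-p) log(1-p)

H(0.26) = -0.26 × log_e(0.26) - 0.74 × log_e(0.74)
H(0.26) = 0.5731 nats

Note: Binary entropy is maximized at p=0.5 (H=1 bit) and minimized at p=0 or p=1 (H=0).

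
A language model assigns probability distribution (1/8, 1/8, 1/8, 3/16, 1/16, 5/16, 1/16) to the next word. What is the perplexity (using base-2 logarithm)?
6.0722

Perplexity is 2^H (or exp(H) for natural log).

First, H = -Σ p log p = 2.6022 bits
Perplexity = 2^2.6022 = 6.0722

Interpretation: The model's uncertainty is equivalent to choosing uniformly among 6.1 options.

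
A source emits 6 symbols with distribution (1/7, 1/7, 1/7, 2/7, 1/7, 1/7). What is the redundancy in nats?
0.0439 nats

Redundancy measures how far a source is from maximum entropy:
R = H_max - H(X)

Maximum entropy for 6 symbols: H_max = log_e(6) = 1.7918 nats
Actual entropy: H(X) = 1.7479 nats
Redundancy: R = 1.7918 - 1.7479 = 0.0439 nats

This redundancy represents potential for compression: the source could be compressed by 0.0439 nats per symbol.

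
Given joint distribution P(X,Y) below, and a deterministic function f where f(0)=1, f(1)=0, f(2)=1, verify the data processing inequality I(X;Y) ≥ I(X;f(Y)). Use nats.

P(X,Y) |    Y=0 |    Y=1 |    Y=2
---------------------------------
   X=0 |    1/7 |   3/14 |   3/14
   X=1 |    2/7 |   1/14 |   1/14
I(X;Y) = 0.0888, I(X;f(Y)) = 0.0271, inequality holds: 0.0888 ≥ 0.0271

Data Processing Inequality: For any Markov chain X → Y → Z, we have I(X;Y) ≥ I(X;Z).

Here Z = f(Y) is a deterministic function of Y, forming X → Y → Z.

Original I(X;Y) = 0.0888 nats

After applying f:
P(X,Z) where Z=f(Y):
- P(X,Z=0) = P(X,Y=1)
- P(X,Z=1) = P(X,Y=0) + P(X,Y=2)

I(X;Z) = I(X;f(Y)) = 0.0271 nats

Verification: 0.0888 ≥ 0.0271 ✓

Information cannot be created by processing; the function f can only lose information about X.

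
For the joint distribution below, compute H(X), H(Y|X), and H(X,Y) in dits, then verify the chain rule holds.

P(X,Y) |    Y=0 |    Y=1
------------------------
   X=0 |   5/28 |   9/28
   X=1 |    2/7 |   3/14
H(X,Y) = 0.5908, H(X) = 0.3010, H(Y|X) = 0.2898 (all in dits)

Chain rule: H(X,Y) = H(X) + H(Y|X)

Left side — joint entropy directly:
H(X,Y) = -Σ p(x,y) log p(x,y) = 0.5908 dits

Right side — compute H(Y|X) from the conditional distributions:
P(X) = (1/2, 1/2), so H(X) = 0.3010 dits
H(Y|X) = Σ_x P(X=x) · H(Y|X=x):
  P(Y|X=0) = (5/14, 9/14), H(Y|X=0) = 0.2831, weight P(X=0) = 1/2
  P(Y|X=1) = (4/7, 3/7), H(Y|X=1) = 0.2966, weight P(X=1) = 1/2
H(Y|X) = 0.2898 dits

H(X) + H(Y|X) = 0.3010 + 0.2898 = 0.5908 dits

Both sides equal 0.5908 dits. ✓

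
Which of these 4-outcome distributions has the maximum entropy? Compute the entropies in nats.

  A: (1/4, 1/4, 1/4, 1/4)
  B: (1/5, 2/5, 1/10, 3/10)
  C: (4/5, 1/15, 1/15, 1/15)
A

For a discrete distribution over n outcomes, entropy is maximized by the uniform distribution.

Computing entropies:
H(A) = 1.3863 nats
H(B) = 1.2799 nats
H(C) = 0.7201 nats

The uniform distribution (where all probabilities equal 1/4) achieves the maximum entropy of log_e(4) = 1.3863 nats.

Distribution A has the highest entropy.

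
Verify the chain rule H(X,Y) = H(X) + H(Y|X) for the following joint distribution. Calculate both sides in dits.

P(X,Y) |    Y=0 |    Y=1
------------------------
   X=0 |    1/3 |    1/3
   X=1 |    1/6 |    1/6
H(X,Y) = 0.5775, H(X) = 0.2764, H(Y|X) = 0.3010 (all in dits)

Chain rule: H(X,Y) = H(X) + H(Y|X)

Left side — joint entropy directly:
H(X,Y) = -Σ p(x,y) log p(x,y) = 0.5775 dits

Right side — compute H(Y|X) from the conditional distributions:
P(X) = (2/3, 1/3), so H(X) = 0.2764 dits
H(Y|X) = Σ_x P(X=x) · H(Y|X=x):
  P(Y|X=0) = (1/2, 1/2), H(Y|X=0) = 0.3010, weight P(X=0) = 2/3
  P(Y|X=1) = (1/2, 1/2), H(Y|X=1) = 0.3010, weight P(X=1) = 1/3
H(Y|X) = 0.3010 dits

H(X) + H(Y|X) = 0.2764 + 0.3010 = 0.5775 dits

Both sides equal 0.5775 dits. ✓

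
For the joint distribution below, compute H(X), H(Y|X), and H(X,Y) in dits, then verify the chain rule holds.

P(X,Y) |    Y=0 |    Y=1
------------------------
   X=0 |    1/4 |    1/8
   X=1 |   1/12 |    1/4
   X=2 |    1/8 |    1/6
H(X,Y) = 0.7464, H(X) = 0.4749, H(Y|X) = 0.2716 (all in dits)

Chain rule: H(X,Y) = H(X) + H(Y|X)

Left side — joint entropy directly:
H(X,Y) = -Σ p(x,y) log p(x,y) = 0.7464 dits

Right side — compute H(Y|X) from the conditional distributions:
P(X) = (3/8, 1/3, 7/24), so H(X) = 0.4749 dits
H(Y|X) = Σ_x P(X=x) · H(Y|X=x):
  P(Y|X=0) = (2/3, 1/3), H(Y|X=0) = 0.2764, weight P(X=0) = 3/8
  P(Y|X=1) = (1/4, 3/4), H(Y|X=1) = 0.2442, weight P(X=1) = 1/3
  P(Y|X=2) = (3/7, 4/7), H(Y|X=2) = 0.2966, weight P(X=2) = 7/24
H(Y|X) = 0.2716 dits

H(X) + H(Y|X) = 0.4749 + 0.2716 = 0.7464 dits

Both sides equal 0.7464 dits. ✓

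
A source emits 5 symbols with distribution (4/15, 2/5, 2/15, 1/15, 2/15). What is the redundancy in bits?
0.2490 bits

Redundancy measures how far a source is from maximum entropy:
R = H_max - H(X)

Maximum entropy for 5 symbols: H_max = log_2(5) = 2.3219 bits
Actual entropy: H(X) = 2.0729 bits
Redundancy: R = 2.3219 - 2.0729 = 0.2490 bits

This redundancy represents potential for compression: the source could be compressed by 0.2490 bits per symbol.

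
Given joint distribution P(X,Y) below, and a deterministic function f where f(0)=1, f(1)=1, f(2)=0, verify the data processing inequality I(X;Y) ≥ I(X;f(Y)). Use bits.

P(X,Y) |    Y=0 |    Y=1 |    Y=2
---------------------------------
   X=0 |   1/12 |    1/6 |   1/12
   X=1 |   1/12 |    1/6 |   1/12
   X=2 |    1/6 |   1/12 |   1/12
I(X;Y) = 0.0546, I(X;f(Y)) = 0.0000, inequality holds: 0.0546 ≥ 0.0000

Data Processing Inequality: For any Markov chain X → Y → Z, we have I(X;Y) ≥ I(X;Z).

Here Z = f(Y) is a deterministic function of Y, forming X → Y → Z.

Original I(X;Y) = 0.0546 bits

After applying f:
P(X,Z) where Z=f(Y):
- P(X,Z=0) = P(X,Y=2)
- P(X,Z=1) = P(X,Y=0) + P(X,Y=1)

I(X;Z) = I(X;f(Y)) = 0.0000 bits

Verification: 0.0546 ≥ 0.0000 ✓

Information cannot be created by processing; the function f can only lose information about X.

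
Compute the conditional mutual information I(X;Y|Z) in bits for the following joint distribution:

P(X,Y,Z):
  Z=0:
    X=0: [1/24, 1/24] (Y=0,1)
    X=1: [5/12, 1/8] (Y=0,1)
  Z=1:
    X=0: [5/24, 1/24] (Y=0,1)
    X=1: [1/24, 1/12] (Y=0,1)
0.0845 bits

Conditional mutual information: I(X;Y|Z) = H(X|Z) + H(Y|Z) - H(X,Y|Z)

H(Z) = 0.9544
H(X,Z) = 1.6529 → H(X|Z) = 0.6984
H(Y,Z) = 1.8217 → H(Y|Z) = 0.8673
H(X,Y,Z) = 2.4356 → H(X,Y|Z) = 1.4812

I(X;Y|Z) = 0.6984 + 0.8673 - 1.4812 = 0.0845 bits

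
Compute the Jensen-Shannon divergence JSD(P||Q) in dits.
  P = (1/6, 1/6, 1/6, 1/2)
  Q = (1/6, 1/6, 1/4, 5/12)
0.0026 dits

Jensen-Shannon divergence is:
JSD(P||Q) = 0.5 × D_KL(P||M) + 0.5 × D_KL(Q||M)
where M = 0.5 × (P + Q) is the mixture distribution.

M = 0.5 × (1/6, 1/6, 1/6, 1/2) + 0.5 × (1/6, 1/6, 1/4, 5/12) = (1/6, 1/6, 5/24, 11/24)

D_KL(P||M) = 0.0027 dits
D_KL(Q||M) = 0.0025 dits

JSD(P||Q) = 0.5 × 0.0027 + 0.5 × 0.0025 = 0.0026 dits

Unlike KL divergence, JSD is symmetric and bounded: 0 ≤ JSD ≤ log(2).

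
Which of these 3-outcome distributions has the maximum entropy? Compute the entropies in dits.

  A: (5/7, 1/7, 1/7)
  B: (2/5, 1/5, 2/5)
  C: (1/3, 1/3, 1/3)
C

For a discrete distribution over n outcomes, entropy is maximized by the uniform distribution.

Computing entropies:
H(A) = 0.3458 dits
H(B) = 0.4581 dits
H(C) = 0.4771 dits

The uniform distribution (where all probabilities equal 1/3) achieves the maximum entropy of log_10(3) = 0.4771 dits.

Distribution C has the highest entropy.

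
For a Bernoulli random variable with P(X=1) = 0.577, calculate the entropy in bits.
0.9828 bits

The binary entropy function is:
H(p) = -p log(p) - (1-p) log(1-p)

H(0.577) = -0.577 × log_2(0.577) - 0.423 × log_2(0.423)
H(0.577) = 0.9828 bits

Note: Binary entropy is maximized at p=0.5 (H=1 bit) and minimized at p=0 or p=1 (H=0).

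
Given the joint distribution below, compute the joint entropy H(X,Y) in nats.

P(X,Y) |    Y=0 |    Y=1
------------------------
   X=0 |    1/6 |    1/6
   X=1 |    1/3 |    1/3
1.3297 nats

Joint entropy is H(X,Y) = -Σ_{x,y} p(x,y) log p(x,y).

Summing over all non-zero entries:
H(X,Y) = -[1/6·log_e(1/6) + 1/6·log_e(1/6) + 1/3·log_e(1/3) + 1/3·log_e(1/3)]
H(X,Y) = 1.3297 nats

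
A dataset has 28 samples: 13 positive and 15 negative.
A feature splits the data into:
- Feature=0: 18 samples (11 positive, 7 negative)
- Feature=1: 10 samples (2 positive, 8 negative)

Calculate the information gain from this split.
0.1187 bits

Information Gain = H(Y) - H(Y|Feature)

Before split:
P(positive) = 13/28 = 0.4643
H(Y) = 0.9963 bits

After split:
Feature=0: H = 0.9641 bits (weight = 18/28)
Feature=1: H = 0.7219 bits (weight = 10/28)
H(Y|Feature) = (18/28)×0.9641 + (10/28)×0.7219 = 0.8776 bits

Information Gain = 0.9963 - 0.8776 = 0.1187 bits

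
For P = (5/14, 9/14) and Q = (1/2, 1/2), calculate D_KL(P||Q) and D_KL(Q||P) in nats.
D_KL(P||Q) = 0.0414, D_KL(Q||P) = 0.0426

KL divergence is not symmetric: D_KL(P||Q) ≠ D_KL(Q||P) in general.

D_KL(P||Q) = 0.0414 nats
D_KL(Q||P) = 0.0426 nats

No, they are not equal!

This asymmetry is why KL divergence is not a true distance metric.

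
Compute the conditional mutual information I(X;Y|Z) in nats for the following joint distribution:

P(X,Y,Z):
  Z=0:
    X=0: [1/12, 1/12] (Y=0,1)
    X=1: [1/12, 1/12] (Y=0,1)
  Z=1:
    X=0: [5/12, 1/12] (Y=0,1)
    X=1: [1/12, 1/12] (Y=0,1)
0.0341 nats

Conditional mutual information: I(X;Y|Z) = H(X|Z) + H(Y|Z) - H(X,Y|Z)

H(Z) = 0.6365
H(X,Z) = 1.2425 → H(X|Z) = 0.6059
H(Y,Z) = 1.2425 → H(Y|Z) = 0.6059
H(X,Y,Z) = 1.8143 → H(X,Y|Z) = 1.1778

I(X;Y|Z) = 0.6059 + 0.6059 - 1.1778 = 0.0341 nats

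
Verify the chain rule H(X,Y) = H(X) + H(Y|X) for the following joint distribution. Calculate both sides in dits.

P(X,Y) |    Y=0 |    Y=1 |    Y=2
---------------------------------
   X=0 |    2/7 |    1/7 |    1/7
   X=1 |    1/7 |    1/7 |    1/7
H(X,Y) = 0.7591, H(X) = 0.2966, H(Y|X) = 0.4625 (all in dits)

Chain rule: H(X,Y) = H(X) + H(Y|X)

Left side — joint entropy directly:
H(X,Y) = -Σ p(x,y) log p(x,y) = 0.7591 dits

Right side — compute H(Y|X) from the conditional distributions:
P(X) = (4/7, 3/7), so H(X) = 0.2966 dits
H(Y|X) = Σ_x P(X=x) · H(Y|X=x):
  P(Y|X=0) = (1/2, 1/4, 1/4), H(Y|X=0) = 0.4515, weight P(X=0) = 4/7
  P(Y|X=1) = (1/3, 1/3, 1/3), H(Y|X=1) = 0.4771, weight P(X=1) = 3/7
H(Y|X) = 0.4625 dits

H(X) + H(Y|X) = 0.2966 + 0.4625 = 0.7591 dits

Both sides equal 0.7591 dits. ✓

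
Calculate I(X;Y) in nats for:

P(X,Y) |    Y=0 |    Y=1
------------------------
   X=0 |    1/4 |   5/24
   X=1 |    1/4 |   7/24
0.0035 nats

Mutual information: I(X;Y) = H(X) + H(Y) - H(X,Y)

Marginals:
P(X) = (11/24, 13/24), H(X) = 0.6897 nats
P(Y) = (1/2, 1/2), H(Y) = 0.6931 nats

Joint entropy: H(X,Y) = 1.3793 nats

I(X;Y) = 0.6897 + 0.6931 - 1.3793 = 0.0035 nats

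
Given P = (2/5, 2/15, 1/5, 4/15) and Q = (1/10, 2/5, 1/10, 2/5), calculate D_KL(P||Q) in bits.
0.6327 bits

KL divergence: D_KL(P||Q) = Σ p(x) log(p(x)/q(x))

Computing term by term:
  x=0: 2/5 × log_2[(2/5)/(1/10)] = 2/5 × 2.0000 = 0.8000
  x=1: 2/15 × log_2[(2/15)/(2/5)] = 2/15 × -1.5850 = -0.2113
  x=2: 1/5 × log_2[(1/5)/(1/10)] = 1/5 × 1.0000 = 0.2000
  x=3: 4/15 × log_2[(4/15)/(2/5)] = 4/15 × -0.5850 = -0.1560

D_KL(P||Q) = 0.6327 bits

Note: KL divergence is always non-negative and equals 0 iff P = Q.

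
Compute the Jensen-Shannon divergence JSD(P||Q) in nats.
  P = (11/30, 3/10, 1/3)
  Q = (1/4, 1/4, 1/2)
0.0151 nats

Jensen-Shannon divergence is:
JSD(P||Q) = 0.5 × D_KL(P||M) + 0.5 × D_KL(Q||M)
where M = 0.5 × (P + Q) is the mixture distribution.

M = 0.5 × (11/30, 3/10, 1/3) + 0.5 × (1/4, 1/4, 1/2) = (0.308333, 11/40, 5/12)

D_KL(P||M) = 0.0153 nats
D_KL(Q||M) = 0.0149 nats

JSD(P||Q) = 0.5 × 0.0153 + 0.5 × 0.0149 = 0.0151 nats

Unlike KL divergence, JSD is symmetric and bounded: 0 ≤ JSD ≤ log(2).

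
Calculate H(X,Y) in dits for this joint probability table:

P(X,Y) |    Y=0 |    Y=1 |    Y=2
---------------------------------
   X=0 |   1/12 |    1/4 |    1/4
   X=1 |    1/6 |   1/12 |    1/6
0.7403 dits

Joint entropy is H(X,Y) = -Σ_{x,y} p(x,y) log p(x,y).

Summing over all non-zero entries:
H(X,Y) = -[1/12·log_10(1/12) + 1/4·log_10(1/4) + 1/4·log_10(1/4) + 1/6·log_10(1/6) + 1/12·log_10(1/12) + 1/6·log_10(1/6)]
H(X,Y) = 0.7403 dits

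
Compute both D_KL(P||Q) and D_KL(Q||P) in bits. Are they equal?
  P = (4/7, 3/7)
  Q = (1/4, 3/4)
D_KL(P||Q) = 0.3355, D_KL(Q||P) = 0.3074

KL divergence is not symmetric: D_KL(P||Q) ≠ D_KL(Q||P) in general.

D_KL(P||Q) = 0.3355 bits
D_KL(Q||P) = 0.3074 bits

No, they are not equal!

This asymmetry is why KL divergence is not a true distance metric.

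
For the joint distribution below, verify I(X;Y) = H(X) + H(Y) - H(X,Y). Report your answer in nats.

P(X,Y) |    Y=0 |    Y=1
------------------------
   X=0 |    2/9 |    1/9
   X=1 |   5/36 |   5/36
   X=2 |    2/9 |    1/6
I(X;Y) = 0.0089 nats

Mutual information has multiple equivalent forms:
- I(X;Y) = H(X) - H(X|Y)
- I(X;Y) = H(Y) - H(Y|X)
- I(X;Y) = H(X) + H(Y) - H(X,Y)

Computing all quantities:
H(X) = 1.0893, H(Y) = 0.6792, H(X,Y) = 1.7596
H(X|Y) = 1.0804, H(Y|X) = 0.6703

Verification:
H(X) - H(X|Y) = 1.0893 - 1.0804 = 0.0089
H(Y) - H(Y|X) = 0.6792 - 0.6703 = 0.0089
H(X) + H(Y) - H(X,Y) = 1.0893 + 0.6792 - 1.7596 = 0.0089

All forms give I(X;Y) = 0.0089 nats. ✓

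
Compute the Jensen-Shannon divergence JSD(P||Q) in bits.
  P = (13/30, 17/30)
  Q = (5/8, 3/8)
0.0268 bits

Jensen-Shannon divergence is:
JSD(P||Q) = 0.5 × D_KL(P||M) + 0.5 × D_KL(Q||M)
where M = 0.5 × (P + Q) is the mixture distribution.

M = 0.5 × (13/30, 17/30) + 0.5 × (5/8, 3/8) = (0.529167, 0.470833)

D_KL(P||M) = 0.0266 bits
D_KL(Q||M) = 0.0270 bits

JSD(P||Q) = 0.5 × 0.0266 + 0.5 × 0.0270 = 0.0268 bits

Unlike KL divergence, JSD is symmetric and bounded: 0 ≤ JSD ≤ log(2).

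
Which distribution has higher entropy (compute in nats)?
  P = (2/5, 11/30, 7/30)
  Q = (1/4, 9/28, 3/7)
Q

Computing entropies in nats:
H(P) = 1.0740
H(Q) = 1.0745

Distribution Q has higher entropy.

Intuition: The distribution closer to uniform (more spread out) has higher entropy.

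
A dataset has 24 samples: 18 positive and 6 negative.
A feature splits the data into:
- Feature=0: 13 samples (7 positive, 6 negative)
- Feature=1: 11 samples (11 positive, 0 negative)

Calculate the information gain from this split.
0.2719 bits

Information Gain = H(Y) - H(Y|Feature)

Before split:
P(positive) = 18/24 = 0.7500
H(Y) = 0.8113 bits

After split:
Feature=0: H = 0.9957 bits (weight = 13/24)
Feature=1: H = 0.0000 bits (weight = 11/24)
H(Y|Feature) = (13/24)×0.9957 + (11/24)×0.0000 = 0.5394 bits

Information Gain = 0.8113 - 0.5394 = 0.2719 bits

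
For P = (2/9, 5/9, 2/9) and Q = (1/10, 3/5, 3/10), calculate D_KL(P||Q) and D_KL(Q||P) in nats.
D_KL(P||Q) = 0.0680, D_KL(Q||P) = 0.0564

KL divergence is not symmetric: D_KL(P||Q) ≠ D_KL(Q||P) in general.

D_KL(P||Q) = 0.0680 nats
D_KL(Q||P) = 0.0564 nats

No, they are not equal!

This asymmetry is why KL divergence is not a true distance metric.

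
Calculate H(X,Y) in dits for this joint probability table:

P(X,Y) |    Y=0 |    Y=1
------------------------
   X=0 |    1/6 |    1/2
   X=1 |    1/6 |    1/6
0.5396 dits

Joint entropy is H(X,Y) = -Σ_{x,y} p(x,y) log p(x,y).

Summing over all non-zero entries:
H(X,Y) = -[1/6·log_10(1/6) + 1/2·log_10(1/2) + 1/6·log_10(1/6) + 1/6·log_10(1/6)]
H(X,Y) = 0.5396 dits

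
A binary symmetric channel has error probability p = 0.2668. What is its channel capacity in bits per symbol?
0.1632 bits

For a binary symmetric channel (BSC) with error probability p:
Capacity C = 1 - H(p) bits per symbol

where H(p) = -p log₂(p) - (1-p) log₂(1-p) is the binary entropy function.

H(0.2668) = 0.8368 bits
C = 1 - 0.8368 = 0.1632 bits per symbol

This means we can reliably transmit up to 0.1632 bits of information per channel use.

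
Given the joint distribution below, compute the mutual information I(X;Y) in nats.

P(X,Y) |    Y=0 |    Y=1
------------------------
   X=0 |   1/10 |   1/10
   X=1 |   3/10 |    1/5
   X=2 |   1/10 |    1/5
0.0271 nats

Mutual information: I(X;Y) = H(X) + H(Y) - H(X,Y)

Marginals:
P(X) = (1/5, 1/2, 3/10), H(X) = 1.0297 nats
P(Y) = (1/2, 1/2), H(Y) = 0.6931 nats

Joint entropy: H(X,Y) = 1.6957 nats

I(X;Y) = 1.0297 + 0.6931 - 1.6957 = 0.0271 nats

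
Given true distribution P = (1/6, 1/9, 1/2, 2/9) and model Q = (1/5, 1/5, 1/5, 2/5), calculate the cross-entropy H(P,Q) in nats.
1.4554 nats

Cross-entropy: H(P,Q) = -Σ p(x) log q(x)

Alternatively: H(P,Q) = H(P) + D_KL(P||Q)
H(P) = 1.2236 nats
D_KL(P||Q) = 0.2318 nats

H(P,Q) = 1.2236 + 0.2318 = 1.4554 nats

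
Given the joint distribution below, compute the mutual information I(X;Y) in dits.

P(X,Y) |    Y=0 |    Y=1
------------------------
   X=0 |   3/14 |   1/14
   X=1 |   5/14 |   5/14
0.0118 dits

Mutual information: I(X;Y) = H(X) + H(Y) - H(X,Y)

Marginals:
P(X) = (2/7, 5/7), H(X) = 0.2598 dits
P(Y) = (4/7, 3/7), H(Y) = 0.2966 dits

Joint entropy: H(X,Y) = 0.5446 dits

I(X;Y) = 0.2598 + 0.2966 - 0.5446 = 0.0118 dits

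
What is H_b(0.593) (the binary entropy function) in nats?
0.6757 nats

The binary entropy function is:
H(p) = -p log(p) - (1-p) log(1-p)

H(0.593) = -0.593 × log_e(0.593) - 0.407 × log_e(0.407)
H(0.593) = 0.6757 nats

Note: Binary entropy is maximized at p=0.5 (H=1 bit) and minimized at p=0 or p=1 (H=0).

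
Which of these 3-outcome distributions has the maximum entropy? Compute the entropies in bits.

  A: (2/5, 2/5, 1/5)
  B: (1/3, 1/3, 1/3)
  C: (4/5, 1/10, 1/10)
B

For a discrete distribution over n outcomes, entropy is maximized by the uniform distribution.

Computing entropies:
H(A) = 1.5219 bits
H(B) = 1.5850 bits
H(C) = 0.9219 bits

The uniform distribution (where all probabilities equal 1/3) achieves the maximum entropy of log_2(3) = 1.5850 bits.

Distribution B has the highest entropy.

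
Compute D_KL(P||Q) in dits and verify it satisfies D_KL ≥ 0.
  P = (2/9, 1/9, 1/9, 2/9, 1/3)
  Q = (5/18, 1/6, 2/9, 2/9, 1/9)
0.0845 dits

KL divergence satisfies the Gibbs inequality: D_KL(P||Q) ≥ 0 for all distributions P, Q.

D_KL(P||Q) = Σ p(x) log(p(x)/q(x))
Term by term:
  x=0: 2/9 × log_10[(2/9)/(5/18)] = -0.0215
  x=1: 1/9 × log_10[(1/9)/(1/6)] = -0.0196
  x=2: 1/9 × log_10[(1/9)/(2/9)] = -0.0334
  x=3: 2/9 × log_10[(2/9)/(2/9)] = 0.0000
  x=4: 1/3 × log_10[(1/3)/(1/9)] = 0.1590
D_KL(P||Q) = 0.0845 dits

D_KL(P||Q) = 0.0845 ≥ 0 ✓

This non-negativity is a fundamental property: relative entropy cannot be negative because it measures how different Q is from P.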